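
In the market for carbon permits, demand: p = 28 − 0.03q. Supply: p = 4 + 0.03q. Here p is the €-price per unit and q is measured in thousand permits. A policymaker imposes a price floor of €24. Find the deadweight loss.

Competitive equilibrium: 28 − 0.03q = 4 + 0.03q → q* = 400, p* = 16.
At the floor p = 24, quantity demanded = (28 − 24)/0.03 = 133.3333.
Sellers' marginal cost at q' = 133.3333: 4 + 0.03·133.3333 = 8.
Δq = 400 − 133.3333 = 266.6667; wedge = 24 − 8 = 16.
DWL = ½ × 266.6667 × 16 = €2133.33 thousand.

€2133.33 thousand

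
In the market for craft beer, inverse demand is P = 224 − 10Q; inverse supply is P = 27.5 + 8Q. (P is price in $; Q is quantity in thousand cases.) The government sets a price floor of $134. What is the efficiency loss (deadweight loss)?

$33.06 thousand

Competitive equilibrium: 224 − 10Q = 27.5 + 8Q → Q* = 10.9167, P* = 114.8333.
At the floor P = 134, quantity demanded = (224 − 134)/10 = 9.
Sellers' marginal cost at Q' = 9: 27.5 + 8·9 = 99.5.
ΔQ = 10.9167 − 9 = 1.9167; wedge = 134 − 99.5 = 34.5.
Welfare loss = ½ × 1.9167 × 34.5 = $33.06 thousand.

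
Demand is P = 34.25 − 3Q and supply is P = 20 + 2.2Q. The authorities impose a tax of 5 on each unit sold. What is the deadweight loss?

2.40

Competitive equilibrium: 34.25 − 3Q = 20 + 2.2Q → Q* = 2.7404, P* = 26.0288.
With the tax, the buyer price exceeds the seller price by 5: (34.25 − 3Q) − (20 + 2.2Q) = 5 → Q' = 1.7788.
ΔQ = 2.7404 − 1.7788 = 0.9616; the wedge equals the tax, 5.
DWL = ½ × 0.9616 × 5 = 2.40.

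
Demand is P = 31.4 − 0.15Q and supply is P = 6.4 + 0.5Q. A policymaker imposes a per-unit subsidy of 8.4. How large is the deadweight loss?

54.28

Competitive equilibrium: 31.4 − 0.15Q = 6.4 + 0.5Q → Q* = 38.4615, P* = 25.6308.
The subsidy lowers effective supply by 8.4: P = 0.5Q − 2.
New quantity: 31.4 − 0.15Q = 0.5Q − 2 → Q' = 51.3846.
Overproduction ΔQ = 51.3846 − 38.4615 = 12.9231; wedge = subsidy = 8.4.
Welfare loss = ½ × 12.9231 × 8.4 = 54.28.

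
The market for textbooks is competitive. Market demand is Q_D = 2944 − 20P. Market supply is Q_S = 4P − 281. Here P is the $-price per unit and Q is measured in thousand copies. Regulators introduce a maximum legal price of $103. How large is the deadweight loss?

In inverse form: demand P = 147.2 − 0.05Q, supply P = 70.25 + 0.25Q.
Competitive equilibrium: 147.2 − 0.05Q = 70.25 + 0.25Q → Q* = 256.5, P* = 134.375.
At the ceiling P = 103, quantity supplied = (103 − 70.25)/0.25 = 131.
Willingness to pay at Q' = 131: 147.2 − 0.05·131 = 140.65.
ΔQ = 256.5 − 131 = 125.5; wedge = 140.65 − 103 = 37.65.
Deadweight loss = ½ × 125.5 × 37.65 = $2362.54 thousand.

$2362.54 thousand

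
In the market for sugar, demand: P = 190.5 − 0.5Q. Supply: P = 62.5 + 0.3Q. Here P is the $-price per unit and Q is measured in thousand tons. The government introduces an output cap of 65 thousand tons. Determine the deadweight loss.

Competitive equilibrium: 190.5 − 0.5Q = 62.5 + 0.3Q → Q* = 160, P* = 110.5.
At Q = 65: demand price = 190.5 − 0.5·65 = 158; supply price = 62.5 + 0.3·65 = 82.
ΔQ = 160 − 65 = 95; wedge = 158 − 82 = 76.
Deadweight loss = ½ × 95 × 76 = $3610 thousand.

$3610 thousand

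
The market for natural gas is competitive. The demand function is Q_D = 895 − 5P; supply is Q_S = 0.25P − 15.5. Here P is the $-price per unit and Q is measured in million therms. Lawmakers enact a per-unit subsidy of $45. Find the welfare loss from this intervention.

$241.07 million

In inverse form: demand P = 179 − 0.2Q, supply P = 62 + 4Q.
Competitive equilibrium: 179 − 0.2Q = 62 + 4Q → Q* = 27.8571, P* = 173.4286.
The subsidy lowers effective supply by 45: P = 17 + 4Q.
New quantity: 179 − 0.2Q = 17 + 4Q → Q' = 38.5714.
Overproduction ΔQ = 38.5714 − 27.8571 = 10.7143; wedge = subsidy = 45.
DWL = ½ × 10.7143 × 45 = $241.07 million.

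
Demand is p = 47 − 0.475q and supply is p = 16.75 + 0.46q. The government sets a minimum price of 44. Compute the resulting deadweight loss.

Competitive equilibrium: 47 − 0.475q = 16.75 + 0.46q → q* = 32.3529, p* = 31.6324.
At the floor p = 44, quantity demanded = (47 − 44)/0.475 = 6.3158.
Sellers' marginal cost at q' = 6.3158: 16.75 + 0.46·6.3158 = 19.6553.
Δq = 32.3529 − 6.3158 = 26.0371; wedge = 44 − 19.6553 = 24.3447.
DWL = ½ × 26.0371 × 24.3447 = 316.93.

316.93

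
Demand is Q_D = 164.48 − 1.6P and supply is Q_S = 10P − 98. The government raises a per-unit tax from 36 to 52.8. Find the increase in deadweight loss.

In inverse form: demand P = 102.8 − 0.625Q, supply P = 9.8 + 0.1Q.
Competitive equilibrium: 102.8 − 0.625Q = 9.8 + 0.1Q → Q* = 128.2759, P* = 22.6276.
For a per-unit tax t: ΔQ = t/0.725, so DWL = ½·t·(t/0.725) = t²/1.45.
At t = 36: DWL = 893.793. At t = 52.8: DWL = 1922.648.
Increase = 1922.648 − 893.793 = 1028.86.

1028.86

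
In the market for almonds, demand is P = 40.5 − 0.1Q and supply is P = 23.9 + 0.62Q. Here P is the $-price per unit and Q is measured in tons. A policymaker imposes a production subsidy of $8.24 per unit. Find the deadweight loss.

$47.15

Competitive equilibrium: 40.5 − 0.1Q = 23.9 + 0.62Q → Q* = 23.0556, P* = 38.1944.
The subsidy lowers effective supply by 8.24: P = 15.66 + 0.62Q.
New quantity: 40.5 − 0.1Q = 15.66 + 0.62Q → Q' = 34.5.
Overproduction ΔQ = 34.5 − 23.0556 = 11.4444; wedge = subsidy = 8.24.
Deadweight loss = ½ × 11.4444 × 8.24 = $47.15.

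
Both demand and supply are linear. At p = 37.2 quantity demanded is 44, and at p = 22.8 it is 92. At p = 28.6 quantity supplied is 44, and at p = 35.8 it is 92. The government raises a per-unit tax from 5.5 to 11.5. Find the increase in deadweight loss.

113.33

Demand slope = (22.8 − 37.2)/(92 − 44) = −0.3, so p = 50.4 − 0.3q.
Supply slope = (35.8 − 28.6)/(92 − 44) = 0.15, so p = 22 + 0.15q.
Competitive equilibrium: 50.4 − 0.3q = 22 + 0.15q → q* = 63.1111, p* = 31.4667.
For a per-unit tax t: Δq = t/0.45, so DWL = ½·t·(t/0.45) = t²/0.9.
At t = 5.5: DWL = 33.611. At t = 11.5: DWL = 146.944.
Increase = 146.944 − 33.611 = 113.33.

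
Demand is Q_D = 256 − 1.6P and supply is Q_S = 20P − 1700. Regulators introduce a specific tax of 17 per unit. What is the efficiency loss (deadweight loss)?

In inverse form: demand P = 160 − 0.625Q, supply P = 85 + 0.05Q.
Competitive equilibrium: 160 − 0.625Q = 85 + 0.05Q → Q* = 111.1111, P* = 90.5556.
With the tax, the buyer price exceeds the seller price by 17: (160 − 0.625Q) − (85 + 0.05Q) = 17 → Q' = 85.9259.
ΔQ = 111.1111 − 85.9259 = 25.1852; the wedge equals the tax, 17.
Welfare loss = ½ × 25.1852 × 17 = 214.07.

214.07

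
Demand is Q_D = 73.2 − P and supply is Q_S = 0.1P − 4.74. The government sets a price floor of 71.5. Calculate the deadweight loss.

2.29

In inverse form: demand P = 73.2 − Q, supply P = 47.4 + 10Q.
Competitive equilibrium: 73.2 − Q = 47.4 + 10Q → Q* = 2.3455, P* = 70.8545.
At the floor P = 71.5, quantity demanded = (73.2 − 71.5)/1 = 1.7.
Sellers' marginal cost at Q' = 1.7: 47.4 + 10·1.7 = 64.4.
ΔQ = 2.3455 − 1.7 = 0.6455; wedge = 71.5 − 64.4 = 7.1.
Welfare loss = ½ × 0.6455 × 7.1 = 2.29.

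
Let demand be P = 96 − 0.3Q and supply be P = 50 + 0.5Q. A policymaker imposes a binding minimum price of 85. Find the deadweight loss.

173.61

Competitive equilibrium: 96 − 0.3Q = 50 + 0.5Q → Q* = 57.5, P* = 78.75.
At the floor P = 85, quantity demanded = (96 − 85)/0.3 = 36.6667.
Sellers' marginal cost at Q' = 36.6667: 50 + 0.5·36.6667 = 68.3334.
ΔQ = 57.5 − 36.6667 = 20.8333; wedge = 85 − 68.3334 = 16.6666.
Deadweight loss = ½ × 20.8333 × 16.6666 = 173.61.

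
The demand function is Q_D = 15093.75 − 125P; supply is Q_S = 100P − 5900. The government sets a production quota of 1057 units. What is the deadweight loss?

In inverse form: demand P = 120.75 − 0.008Q, supply P = 59 + 0.01Q.
Competitive equilibrium: 120.75 − 0.008Q = 59 + 0.01Q → Q* = 3430.5556, P* = 93.3056.
At Q = 1057: demand price = 120.75 − 0.008·1057 = 112.294; supply price = 59 + 0.01·1057 = 69.57.
ΔQ = 3430.5556 − 1057 = 2373.5556; wedge = 112.294 − 69.57 = 42.724.
DWL = ½ × 2373.5556 × 42.724 = 50703.89.

50703.89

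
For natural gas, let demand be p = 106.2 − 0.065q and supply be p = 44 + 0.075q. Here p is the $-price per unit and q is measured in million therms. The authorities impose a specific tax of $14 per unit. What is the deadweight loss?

$700 million

Competitive equilibrium: 106.2 − 0.065q = 44 + 0.075q → q* = 444.2857, p* = 77.3214.
With the tax, the buyer price exceeds the seller price by 14: (106.2 − 0.065q) − (44 + 0.075q) = 14 → q' = 344.2857.
Δq = 444.2857 − 344.2857 = 100; the wedge equals the tax, 14.
DWL = ½ × 100 × 14 = $700 million.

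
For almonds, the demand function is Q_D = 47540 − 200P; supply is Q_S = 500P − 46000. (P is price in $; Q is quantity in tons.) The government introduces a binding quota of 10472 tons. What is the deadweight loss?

$374370.06

In inverse form: demand P = 237.7 − 0.005Q, supply P = 92 + 0.002Q.
Competitive equilibrium: 237.7 − 0.005Q = 92 + 0.002Q → Q* = 20814.2857, P* = 133.6286.
At Q = 10472: demand price = 237.7 − 0.005·10472 = 185.34; supply price = 92 + 0.002·10472 = 112.944.
ΔQ = 20814.2857 − 10472 = 10342.2857; wedge = 185.34 − 112.944 = 72.396.
Deadweight loss = ½ × 10342.2857 × 72.396 = $374370.06.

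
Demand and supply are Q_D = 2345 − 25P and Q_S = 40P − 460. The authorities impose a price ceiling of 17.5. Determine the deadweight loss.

In inverse form: demand P = 93.8 − 0.04Q, supply P = 11.5 + 0.025Q.
Competitive equilibrium: 93.8 − 0.04Q = 11.5 + 0.025Q → Q* = 1266.1538, P* = 43.1538.
At the ceiling P = 17.5, quantity supplied = (17.5 − 11.5)/0.025 = 240.
Willingness to pay at Q' = 240: 93.8 − 0.04·240 = 84.2.
ΔQ = 1266.1538 − 240 = 1026.1538; wedge = 84.2 − 17.5 = 66.7.
The triangle = ½ × 1026.1538 × 66.7 = 34222.23.

34222.23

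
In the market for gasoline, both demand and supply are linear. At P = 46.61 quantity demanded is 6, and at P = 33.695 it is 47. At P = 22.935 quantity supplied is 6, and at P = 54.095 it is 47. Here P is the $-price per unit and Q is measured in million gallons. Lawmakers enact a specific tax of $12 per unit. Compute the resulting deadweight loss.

Demand slope = (33.695 − 46.61)/(47 − 6) = −0.315, so P = 48.5 − 0.315Q.
Supply slope = (54.095 − 22.935)/(47 − 6) = 0.76, so P = 18.375 + 0.76Q.
Competitive equilibrium: 48.5 − 0.315Q = 18.375 + 0.76Q → Q* = 28.0233, P* = 39.6727.
With the tax, the buyer price exceeds the seller price by 12: (48.5 − 0.315Q) − (18.375 + 0.76Q) = 12 → Q' = 16.8605.
ΔQ = 28.0233 − 16.8605 = 11.1628; the wedge equals the tax, 12.
The triangle = ½ × 11.1628 × 12 = $66.98 million.

$66.98 million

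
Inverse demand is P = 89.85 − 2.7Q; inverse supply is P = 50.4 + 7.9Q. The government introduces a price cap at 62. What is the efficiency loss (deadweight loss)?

Competitive equilibrium: 89.85 − 2.7Q = 50.4 + 7.9Q → Q* = 3.7217, P* = 79.8014.
At the ceiling P = 62, quantity supplied = (62 − 50.4)/7.9 = 1.4684.
Willingness to pay at Q' = 1.4684: 89.85 − 2.7·1.4684 = 85.8853.
ΔQ = 3.7217 − 1.4684 = 2.2533; wedge = 85.8853 − 62 = 23.8853.
Deadweight loss = ½ × 2.2533 × 23.8853 = 26.91.

26.91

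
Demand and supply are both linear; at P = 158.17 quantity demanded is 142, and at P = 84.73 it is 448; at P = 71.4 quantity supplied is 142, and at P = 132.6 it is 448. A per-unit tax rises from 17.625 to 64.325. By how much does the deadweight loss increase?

Demand slope = (84.73 − 158.17)/(448 − 142) = −0.24, so P = 192.25 − 0.24Q.
Supply slope = (132.6 − 71.4)/(448 − 142) = 0.2, so P = 43 + 0.2Q.
Competitive equilibrium: 192.25 − 0.24Q = 43 + 0.2Q → Q* = 339.2045, P* = 110.8409.
For a per-unit tax t: ΔQ = t/0.44, so DWL = ½·t·(t/0.44) = t²/0.88.
At t = 17.625: DWL = 353.001. At t = 64.325: DWL = 4701.938.
Increase = 4701.938 − 353.001 = 4348.94.

4348.94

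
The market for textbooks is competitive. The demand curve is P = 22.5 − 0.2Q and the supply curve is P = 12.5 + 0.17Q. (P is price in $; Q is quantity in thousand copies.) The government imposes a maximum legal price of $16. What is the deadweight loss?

$7.67 thousand

Competitive equilibrium: 22.5 − 0.2Q = 12.5 + 0.17Q → Q* = 27.027, P* = 17.0946.
At the ceiling P = 16, quantity supplied = (16 − 12.5)/0.17 = 20.5882.
Willingness to pay at Q' = 20.5882: 22.5 − 0.2·20.5882 = 18.3824.
ΔQ = 27.027 − 20.5882 = 6.4388; wedge = 18.3824 − 16 = 2.3824.
The triangle = ½ × 6.4388 × 2.3824 = $7.67 thousand.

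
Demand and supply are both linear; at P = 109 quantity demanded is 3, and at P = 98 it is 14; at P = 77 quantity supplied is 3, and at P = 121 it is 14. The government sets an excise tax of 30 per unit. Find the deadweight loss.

Demand slope = (98 − 109)/(14 − 3) = −1, so P = 112 − Q.
Supply slope = (121 − 77)/(14 − 3) = 4, so P = 65 + 4Q.
Competitive equilibrium: 112 − Q = 65 + 4Q → Q* = 9.4, P* = 102.6.
With the tax, the buyer price exceeds the seller price by 30: (112 − Q) − (65 + 4Q) = 30 → Q' = 3.4.
ΔQ = 9.4 − 3.4 = 6; the wedge equals the tax, 30.
DWL = ½ × 6 × 30 = 90.

90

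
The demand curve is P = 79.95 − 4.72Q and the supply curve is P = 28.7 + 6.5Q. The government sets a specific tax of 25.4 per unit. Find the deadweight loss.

Competitive equilibrium: 79.95 − 4.72Q = 28.7 + 6.5Q → Q* = 4.5677, P* = 58.3903.
With the tax, the buyer price exceeds the seller price by 25.4: (79.95 − 4.72Q) − (28.7 + 6.5Q) = 25.4 → Q' = 2.3039.
ΔQ = 4.5677 − 2.3039 = 2.2638; the wedge equals the tax, 25.4.
The triangle = ½ × 2.2638 × 25.4 = 28.75.

28.75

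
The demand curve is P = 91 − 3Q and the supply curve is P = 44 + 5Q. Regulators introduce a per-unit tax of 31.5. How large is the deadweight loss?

62.02

Competitive equilibrium: 91 − 3Q = 44 + 5Q → Q* = 5.875, P* = 73.375.
With the tax, the buyer price exceeds the seller price by 31.5: (91 − 3Q) − (44 + 5Q) = 31.5 → Q' = 1.9375.
ΔQ = 5.875 − 1.9375 = 3.9375; the wedge equals the tax, 31.5.
The triangle = ½ × 3.9375 × 31.5 = 62.02.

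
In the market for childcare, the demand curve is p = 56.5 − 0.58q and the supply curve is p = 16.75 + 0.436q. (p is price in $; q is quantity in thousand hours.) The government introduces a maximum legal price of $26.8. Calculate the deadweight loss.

Competitive equilibrium: 56.5 − 0.58q = 16.75 + 0.436q → q* = 39.124, p* = 33.8081.
At the ceiling p = 26.8, quantity supplied = (26.8 − 16.75)/0.436 = 23.0505.
Willingness to pay at q' = 23.0505: 56.5 − 0.58·23.0505 = 43.1307.
Δq = 39.124 − 23.0505 = 16.0735; wedge = 43.1307 − 26.8 = 16.3307.
DWL = ½ × 16.0735 × 16.3307 = $131.25 thousand.

$131.25 thousand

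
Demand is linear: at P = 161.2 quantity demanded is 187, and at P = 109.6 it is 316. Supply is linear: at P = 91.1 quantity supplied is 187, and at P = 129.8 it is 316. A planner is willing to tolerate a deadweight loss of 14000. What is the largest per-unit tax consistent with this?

Demand slope = (109.6 − 161.2)/(316 − 187) = −0.4, so P = 236 − 0.4Q.
Supply slope = (129.8 − 91.1)/(316 − 187) = 0.3, so P = 35 + 0.3Q.
Competitive equilibrium: 236 − 0.4Q = 35 + 0.3Q → Q* = 287.1429, P* = 121.1429.
A tax t gives ΔQ = t/0.7 and wedge t, so DWL = t²/1.4.
t²/1.4 = 14000 → t² = 19600 → t = 140.

140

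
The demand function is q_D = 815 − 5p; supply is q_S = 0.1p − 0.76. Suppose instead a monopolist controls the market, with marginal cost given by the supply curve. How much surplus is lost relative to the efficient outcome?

0.44

In inverse form: demand p = 163 − 0.2q, supply p = 7.6 + 10q.
Competitive equilibrium: 163 − 0.2q = 7.6 + 10q → q* = 15.2353, p* = 159.9529.
Marginal revenue: MR = 163 − 0.4q. Set MR = MC: 163 − 0.4q = 7.6 + 10q → q_m = 14.9423.
Price p_m = 163 − 0.2·14.9423 = 160.0115; MC(q_m) = 7.6 + 10·14.9423 = 157.023.
Competitive q* = 15.2353, so Δq = 0.293; wedge = 160.0115 − 157.023 = 2.9885.
DWL = ½ × 0.293 × 2.9885 = 0.44.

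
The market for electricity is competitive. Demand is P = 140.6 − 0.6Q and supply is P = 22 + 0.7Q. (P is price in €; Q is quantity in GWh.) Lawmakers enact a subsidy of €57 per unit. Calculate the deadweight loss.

€1249.62

Competitive equilibrium: 140.6 − 0.6Q = 22 + 0.7Q → Q* = 91.23077, P* = 85.86154.
The subsidy lowers effective supply by 57: P = 0.7Q − 35.
New quantity: 140.6 − 0.6Q = 0.7Q − 35 → Q' = 135.07692.
Overproduction ΔQ = 135.07692 − 91.23077 = 43.84615; wedge = subsidy = 57.
DWL = ½ × 43.84615 × 57 = €1249.62.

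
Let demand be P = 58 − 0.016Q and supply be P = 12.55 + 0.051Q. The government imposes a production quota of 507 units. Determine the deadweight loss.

Competitive equilibrium: 58 − 0.016Q = 12.55 + 0.051Q → Q* = 678.3582, P* = 47.1463.
At Q = 507: demand price = 58 − 0.016·507 = 49.888; supply price = 12.55 + 0.051·507 = 38.407.
ΔQ = 678.3582 − 507 = 171.3582; wedge = 49.888 − 38.407 = 11.481.
Welfare loss = ½ × 171.3582 × 11.481 = 983.68.

983.68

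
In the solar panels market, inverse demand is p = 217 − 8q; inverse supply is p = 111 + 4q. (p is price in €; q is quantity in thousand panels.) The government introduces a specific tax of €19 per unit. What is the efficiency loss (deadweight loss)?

€15.04 thousand

Competitive equilibrium: 217 − 8q = 111 + 4q → q* = 8.8333, p* = 146.3333.
With the tax, the buyer price exceeds the seller price by 19: (217 − 8q) − (111 + 4q) = 19 → q' = 7.25.
Δq = 8.8333 − 7.25 = 1.5833; the wedge equals the tax, 19.
DWL = ½ × 1.5833 × 19 = €15.04 thousand.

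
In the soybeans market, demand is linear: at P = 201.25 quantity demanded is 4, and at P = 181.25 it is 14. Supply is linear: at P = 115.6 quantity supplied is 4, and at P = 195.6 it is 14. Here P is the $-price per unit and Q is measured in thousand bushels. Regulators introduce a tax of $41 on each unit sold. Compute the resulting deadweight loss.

$84.05 thousand

Demand slope = (181.25 − 201.25)/(14 − 4) = −2, so P = 209.25 − 2Q.
Supply slope = (195.6 − 115.6)/(14 − 4) = 8, so P = 83.6 + 8Q.
Competitive equilibrium: 209.25 − 2Q = 83.6 + 8Q → Q* = 12.565, P* = 184.12.
With the tax, the buyer price exceeds the seller price by 41: (209.25 − 2Q) − (83.6 + 8Q) = 41 → Q' = 8.465.
ΔQ = 12.565 − 8.465 = 4.1; the wedge equals the tax, 41.
The triangle = ½ × 4.1 × 41 = $84.05 thousand.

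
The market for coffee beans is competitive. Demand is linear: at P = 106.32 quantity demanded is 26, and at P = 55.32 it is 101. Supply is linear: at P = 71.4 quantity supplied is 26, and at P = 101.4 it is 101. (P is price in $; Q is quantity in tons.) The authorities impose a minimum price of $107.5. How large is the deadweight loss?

Demand slope = (55.32 − 106.32)/(101 − 26) = −0.68, so P = 124 − 0.68Q.
Supply slope = (101.4 − 71.4)/(101 − 26) = 0.4, so P = 61 + 0.4Q.
Competitive equilibrium: 124 − 0.68Q = 61 + 0.4Q → Q* = 58.3333, P* = 84.3333.
At the floor P = 107.5, quantity demanded = (124 − 107.5)/0.68 = 24.2647.
Sellers' marginal cost at Q' = 24.2647: 61 + 0.4·24.2647 = 70.7059.
ΔQ = 58.3333 − 24.2647 = 34.0686; wedge = 107.5 − 70.7059 = 36.7941.
Welfare loss = ½ × 34.0686 × 36.7941 = $626.76.

$626.76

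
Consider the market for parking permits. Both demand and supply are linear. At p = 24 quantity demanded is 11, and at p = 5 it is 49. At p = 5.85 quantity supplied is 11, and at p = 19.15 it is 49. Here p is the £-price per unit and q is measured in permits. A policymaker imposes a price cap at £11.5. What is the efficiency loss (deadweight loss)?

Demand slope = (5 − 24)/(49 − 11) = −0.5, so p = 29.5 − 0.5q.
Supply slope = (19.15 − 5.85)/(49 − 11) = 0.35, so p = 2 + 0.35q.
Competitive equilibrium: 29.5 − 0.5q = 2 + 0.35q → q* = 32.3529, p* = 13.3235.
At the ceiling p = 11.5, quantity supplied = (11.5 − 2)/0.35 = 27.1429.
Willingness to pay at q' = 27.1429: 29.5 − 0.5·27.1429 = 15.9286.
Δq = 32.3529 − 27.1429 = 5.21; wedge = 15.9286 − 11.5 = 4.4286.
DWL = ½ × 5.21 × 4.4286 = £11.54.

£11.54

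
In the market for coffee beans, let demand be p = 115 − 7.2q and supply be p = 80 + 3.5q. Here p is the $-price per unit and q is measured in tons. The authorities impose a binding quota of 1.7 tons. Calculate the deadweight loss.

$13.20

Competitive equilibrium: 115 − 7.2q = 80 + 3.5q → q* = 3.271, p* = 91.4486.
At q = 1.7: demand price = 115 − 7.2·1.7 = 102.76; supply price = 80 + 3.5·1.7 = 85.95.
Δq = 3.271 − 1.7 = 1.571; wedge = 102.76 − 85.95 = 16.81.
The triangle = ½ × 1.571 × 16.81 = $13.20.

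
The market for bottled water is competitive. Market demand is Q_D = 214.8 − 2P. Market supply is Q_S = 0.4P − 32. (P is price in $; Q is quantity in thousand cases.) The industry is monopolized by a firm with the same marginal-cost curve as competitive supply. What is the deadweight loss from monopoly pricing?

$2.55 thousand

In inverse form: demand P = 107.4 − 0.5Q, supply P = 80 + 2.5Q.
Competitive equilibrium: 107.4 − 0.5Q = 80 + 2.5Q → Q* = 9.1333, P* = 102.8333.
Marginal revenue: MR = 107.4 − Q. Set MR = MC: 107.4 − Q = 80 + 2.5Q → Q_m = 7.8286.
Price P_m = 107.4 − 0.5·7.8286 = 103.4857; MC(Q_m) = 80 + 2.5·7.8286 = 99.5715.
Competitive Q* = 9.1333, so ΔQ = 1.3047; wedge = 103.4857 − 99.5715 = 3.9142.
Welfare loss = ½ × 1.3047 × 3.9142 = $2.55 thousand.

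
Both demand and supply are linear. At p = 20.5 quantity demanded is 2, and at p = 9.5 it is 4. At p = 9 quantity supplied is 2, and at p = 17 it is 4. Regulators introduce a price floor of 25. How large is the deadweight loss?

19.55

Demand slope = (9.5 − 20.5)/(4 − 2) = −5.5, so p = 31.5 − 5.5q.
Supply slope = (17 − 9)/(4 − 2) = 4, so p = 1 + 4q.
Competitive equilibrium: 31.5 − 5.5q = 1 + 4q → q* = 3.2105, p* = 13.8421.
At the floor p = 25, quantity demanded = (31.5 − 25)/5.5 = 1.1818.
Sellers' marginal cost at q' = 1.1818: 1 + 4·1.1818 = 5.7272.
Δq = 3.2105 − 1.1818 = 2.0287; wedge = 25 − 5.7272 = 19.2728.
DWL = ½ × 2.0287 × 19.2728 = 19.55.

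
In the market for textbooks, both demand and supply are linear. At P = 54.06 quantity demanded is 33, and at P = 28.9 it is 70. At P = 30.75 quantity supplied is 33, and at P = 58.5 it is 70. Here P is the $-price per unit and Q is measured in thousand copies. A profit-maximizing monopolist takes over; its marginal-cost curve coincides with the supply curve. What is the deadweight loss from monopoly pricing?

$180.49 thousand

Demand slope = (28.9 − 54.06)/(70 − 33) = −0.68, so P = 76.5 − 0.68Q.
Supply slope = (58.5 − 30.75)/(70 − 33) = 0.75, so P = 6 + 0.75Q.
Competitive equilibrium: 76.5 − 0.68Q = 6 + 0.75Q → Q* = 49.300699, P* = 42.975524.
Marginal revenue: MR = 76.5 − 1.36Q. Set MR = MC: 76.5 − 1.36Q = 6 + 0.75Q → Q_m = 33.412322.
Price P_m = 76.5 − 0.68·33.412322 = 53.779621; MC(Q_m) = 6 + 0.75·33.412322 = 31.059242.
Competitive Q* = 49.300699, so ΔQ = 15.888377; wedge = 53.779621 − 31.059242 = 22.720379.
Welfare loss = ½ × 15.888377 × 22.720379 = $180.49 thousand.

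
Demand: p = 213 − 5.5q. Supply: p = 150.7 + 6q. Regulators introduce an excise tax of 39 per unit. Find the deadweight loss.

Competitive equilibrium: 213 − 5.5q = 150.7 + 6q → q* = 5.4174, p* = 183.2043.
With the tax, the buyer price exceeds the seller price by 39: (213 − 5.5q) − (150.7 + 6q) = 39 → q' = 2.0261.
Δq = 5.4174 − 2.0261 = 3.3913; the wedge equals the tax, 39.
Welfare loss = ½ × 3.3913 × 39 = 66.13.

66.13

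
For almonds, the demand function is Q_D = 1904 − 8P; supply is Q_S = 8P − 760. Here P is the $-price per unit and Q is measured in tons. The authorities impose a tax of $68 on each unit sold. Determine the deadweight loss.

$9248

In inverse form: demand P = 238 − 0.125Q, supply P = 95 + 0.125Q.
Competitive equilibrium: 238 − 0.125Q = 95 + 0.125Q → Q* = 572, P* = 166.5.
With the tax, the buyer price exceeds the seller price by 68: (238 − 0.125Q) − (95 + 0.125Q) = 68 → Q' = 300.
ΔQ = 572 − 300 = 272; the wedge equals the tax, 68.
Deadweight loss = ½ × 272 × 68 = $9248.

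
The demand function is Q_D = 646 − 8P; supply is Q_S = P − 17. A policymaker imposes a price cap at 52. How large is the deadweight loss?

In inverse form: demand P = 80.75 − 0.125Q, supply P = 17 + Q.
Competitive equilibrium: 80.75 − 0.125Q = 17 + Q → Q* = 56.6667, P* = 73.6667.
At the ceiling P = 52, quantity supplied = (52 − 17)/1 = 35.
Willingness to pay at Q' = 35: 80.75 − 0.125·35 = 76.375.
ΔQ = 56.6667 − 35 = 21.6667; wedge = 76.375 − 52 = 24.375.
Deadweight loss = ½ × 21.6667 × 24.375 = 264.06.

264.06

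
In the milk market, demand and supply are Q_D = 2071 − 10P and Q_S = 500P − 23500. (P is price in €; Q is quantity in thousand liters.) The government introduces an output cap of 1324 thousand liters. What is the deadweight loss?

€3076.48 thousand

In inverse form: demand P = 207.1 − 0.1Q, supply P = 47 + 0.002Q.
Competitive equilibrium: 207.1 − 0.1Q = 47 + 0.002Q → Q* = 1569.6078, P* = 50.1392.
At Q = 1324: demand price = 207.1 − 0.1·1324 = 74.7; supply price = 47 + 0.002·1324 = 49.648.
ΔQ = 1569.6078 − 1324 = 245.6078; wedge = 74.7 − 49.648 = 25.052.
Welfare loss = ½ × 245.6078 × 25.052 = €3076.48 thousand.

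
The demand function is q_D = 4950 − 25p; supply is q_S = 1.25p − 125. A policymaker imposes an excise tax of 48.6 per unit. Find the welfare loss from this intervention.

In inverse form: demand p = 198 − 0.04q, supply p = 100 + 0.8q.
Competitive equilibrium: 198 − 0.04q = 100 + 0.8q → q* = 116.6667, p* = 193.3333.
With the tax, the buyer price exceeds the seller price by 48.6: (198 − 0.04q) − (100 + 0.8q) = 48.6 → q' = 58.8095.
Δq = 116.6667 − 58.8095 = 57.8572; the wedge equals the tax, 48.6.
Welfare loss = ½ × 57.8572 × 48.6 = 1405.93.

1405.93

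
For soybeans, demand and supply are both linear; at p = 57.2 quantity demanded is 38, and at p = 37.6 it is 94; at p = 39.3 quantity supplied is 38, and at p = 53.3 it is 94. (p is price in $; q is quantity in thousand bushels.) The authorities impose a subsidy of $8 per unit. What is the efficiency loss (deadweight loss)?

$53.33 thousand

Demand slope = (37.6 − 57.2)/(94 − 38) = −0.35, so p = 70.5 − 0.35q.
Supply slope = (53.3 − 39.3)/(94 − 38) = 0.25, so p = 29.8 + 0.25q.
Competitive equilibrium: 70.5 − 0.35q = 29.8 + 0.25q → q* = 67.8333, p* = 46.7583.
The subsidy lowers effective supply by 8: p = 21.8 + 0.25q.
New quantity: 70.5 − 0.35q = 21.8 + 0.25q → q' = 81.1667.
Overproduction Δq = 81.1667 − 67.8333 = 13.3334; wedge = subsidy = 8.
The triangle = ½ × 13.3334 × 8 = $53.33 thousand.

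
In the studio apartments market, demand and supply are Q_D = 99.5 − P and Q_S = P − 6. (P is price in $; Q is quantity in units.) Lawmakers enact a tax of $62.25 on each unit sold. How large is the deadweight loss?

$968.77

In inverse form: demand P = 99.5 − Q, supply P = 6 + Q.
Competitive equilibrium: 99.5 − Q = 6 + Q → Q* = 46.75, P* = 52.75.
With the tax, the buyer price exceeds the seller price by 62.25: (99.5 − Q) − (6 + Q) = 62.25 → Q' = 15.625.
ΔQ = 46.75 − 15.625 = 31.125; the wedge equals the tax, 62.25.
Deadweight loss = ½ × 31.125 × 62.25 = $968.77.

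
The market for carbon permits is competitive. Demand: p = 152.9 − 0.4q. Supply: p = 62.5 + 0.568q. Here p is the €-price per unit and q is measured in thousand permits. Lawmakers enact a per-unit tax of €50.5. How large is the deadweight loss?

Competitive equilibrium: 152.9 − 0.4q = 62.5 + 0.568q → q* = 93.3884, p* = 115.5446.
With the tax, the buyer price exceeds the seller price by 50.5: (152.9 − 0.4q) − (62.5 + 0.568q) = 50.5 → q' = 41.219.
Δq = 93.3884 − 41.219 = 52.1694; the wedge equals the tax, 50.5.
The triangle = ½ × 52.1694 × 50.5 = €1317.28 thousand.

€1317.28 thousand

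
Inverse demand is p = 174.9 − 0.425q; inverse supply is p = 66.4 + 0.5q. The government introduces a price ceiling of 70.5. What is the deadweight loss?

5504.78

Competitive equilibrium: 174.9 − 0.425q = 66.4 + 0.5q → q* = 117.2973, p* = 125.0486.
At the ceiling p = 70.5, quantity supplied = (70.5 − 66.4)/0.5 = 8.2.
Willingness to pay at q' = 8.2: 174.9 − 0.425·8.2 = 171.415.
Δq = 117.2973 − 8.2 = 109.0973; wedge = 171.415 − 70.5 = 100.915.
DWL = ½ × 109.0973 × 100.915 = 5504.78.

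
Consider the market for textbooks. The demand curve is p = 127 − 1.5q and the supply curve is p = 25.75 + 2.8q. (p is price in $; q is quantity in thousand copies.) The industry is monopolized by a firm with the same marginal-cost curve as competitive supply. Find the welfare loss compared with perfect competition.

$79.73 thousand

Competitive equilibrium: 127 − 1.5q = 25.75 + 2.8q → q* = 23.5465, p* = 91.6802.
Marginal revenue: MR = 127 − 3q. Set MR = MC: 127 − 3q = 25.75 + 2.8q → q_m = 17.4569.
Price p_m = 127 − 1.5·17.4569 = 100.8147; MC(q_m) = 25.75 + 2.8·17.4569 = 74.6293.
Competitive q* = 23.5465, so Δq = 6.0896; wedge = 100.8147 − 74.6293 = 26.1854.
Deadweight loss = ½ × 6.0896 × 26.1854 = $79.73 thousand.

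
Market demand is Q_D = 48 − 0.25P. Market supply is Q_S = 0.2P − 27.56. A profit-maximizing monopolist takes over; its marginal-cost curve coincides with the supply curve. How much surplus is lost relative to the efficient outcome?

15.45

In inverse form: demand P = 192 − 4Q, supply P = 137.8 + 5Q.
Competitive equilibrium: 192 − 4Q = 137.8 + 5Q → Q* = 6.0222, P* = 167.9111.
Marginal revenue: MR = 192 − 8Q. Set MR = MC: 192 − 8Q = 137.8 + 5Q → Q_m = 4.1692.
Price P_m = 192 − 4·4.1692 = 175.3232; MC(Q_m) = 137.8 + 5·4.1692 = 158.646.
Competitive Q* = 6.0222, so ΔQ = 1.853; wedge = 175.3232 − 158.646 = 16.6772.
The triangle = ½ × 1.853 × 16.6772 = 15.45.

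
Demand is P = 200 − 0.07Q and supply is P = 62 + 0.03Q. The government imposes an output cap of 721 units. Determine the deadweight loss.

Competitive equilibrium: 200 − 0.07Q = 62 + 0.03Q → Q* = 1380, P* = 103.4.
At Q = 721: demand price = 200 − 0.07·721 = 149.53; supply price = 62 + 0.03·721 = 83.63.
ΔQ = 1380 − 721 = 659; wedge = 149.53 − 83.63 = 65.9.
Deadweight loss = ½ × 659 × 65.9 = 21714.05.

21714.05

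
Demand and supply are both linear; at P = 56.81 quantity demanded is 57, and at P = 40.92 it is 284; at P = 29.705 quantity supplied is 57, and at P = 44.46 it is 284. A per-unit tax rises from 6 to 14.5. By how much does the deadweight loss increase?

Demand slope = (40.92 − 56.81)/(284 − 57) = −0.07, so P = 60.8 − 0.07Q.
Supply slope = (44.46 − 29.705)/(284 − 57) = 0.065, so P = 26 + 0.065Q.
Competitive equilibrium: 60.8 − 0.07Q = 26 + 0.065Q → Q* = 257.7778, P* = 42.7556.
For a per-unit tax t: ΔQ = t/0.135, so DWL = ½·t·(t/0.135) = t²/0.27.
At t = 6: DWL = 133.333. At t = 14.5: DWL = 778.704.
Increase = 778.704 − 133.333 = 645.37.

645.37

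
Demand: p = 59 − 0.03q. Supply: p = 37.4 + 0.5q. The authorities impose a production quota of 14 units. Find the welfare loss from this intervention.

Competitive equilibrium: 59 − 0.03q = 37.4 + 0.5q → q* = 40.7547, p* = 57.7774.
At q = 14: demand price = 59 − 0.03·14 = 58.58; supply price = 37.4 + 0.5·14 = 44.4.
Δq = 40.7547 − 14 = 26.7547; wedge = 58.58 − 44.4 = 14.18.
DWL = ½ × 26.7547 × 14.18 = 189.69.

189.69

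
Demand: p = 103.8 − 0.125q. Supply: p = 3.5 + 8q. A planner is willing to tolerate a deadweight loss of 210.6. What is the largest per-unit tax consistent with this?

Competitive equilibrium: 103.8 − 0.125q = 3.5 + 8q → q* = 12.3446, p* = 102.2569.
A tax t gives Δq = t/8.125 and wedge t, so DWL = t²/16.25.
t²/16.25 = 210.6 → t² = 3422.25 → t = 58.5.

58.5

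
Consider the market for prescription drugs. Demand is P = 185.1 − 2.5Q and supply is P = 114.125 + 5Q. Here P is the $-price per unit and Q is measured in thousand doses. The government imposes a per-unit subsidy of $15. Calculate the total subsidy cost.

$171.95 thousand

Competitive equilibrium: 185.1 − 2.5Q = 114.125 + 5Q → Q* = 9.4633, P* = 161.4417.
The subsidy lowers effective supply by 15: P = 99.125 + 5Q.
New quantity: 185.1 − 2.5Q = 99.125 + 5Q → Q' = 11.4633.
Total subsidy cost = 15 × 11.4633 = $171.95 thousand.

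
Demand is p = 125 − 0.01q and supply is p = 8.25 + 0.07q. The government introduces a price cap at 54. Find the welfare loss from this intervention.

Competitive equilibrium: 125 − 0.01q = 8.25 + 0.07q → q* = 1459.375, p* = 110.4063.
At the ceiling p = 54, quantity supplied = (54 − 8.25)/0.07 = 653.5714.
Willingness to pay at q' = 653.5714: 125 − 0.01·653.5714 = 118.4643.
Δq = 1459.375 − 653.5714 = 805.8036; wedge = 118.4643 − 54 = 64.4643.
Deadweight loss = ½ × 805.8036 × 64.4643 = 25972.78.

25972.78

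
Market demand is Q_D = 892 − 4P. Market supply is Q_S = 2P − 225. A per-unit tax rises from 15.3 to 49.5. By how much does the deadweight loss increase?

1477.44

In inverse form: demand P = 223 − 0.25Q, supply P = 112.5 + 0.5Q.
Competitive equilibrium: 223 − 0.25Q = 112.5 + 0.5Q → Q* = 147.3333, P* = 186.1667.
For a per-unit tax t: ΔQ = t/0.75, so DWL = ½·t·(t/0.75) = t²/1.5.
At t = 15.3: DWL = 156.06. At t = 49.5: DWL = 1633.5.
Increase = 1633.5 − 156.06 = 1477.44.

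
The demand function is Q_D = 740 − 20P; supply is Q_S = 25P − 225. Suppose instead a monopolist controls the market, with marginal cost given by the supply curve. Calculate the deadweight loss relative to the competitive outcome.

In inverse form: demand P = 37 − 0.05Q, supply P = 9 + 0.04Q.
Competitive equilibrium: 37 − 0.05Q = 9 + 0.04Q → Q* = 311.1111, P* = 21.4444.
Marginal revenue: MR = 37 − 0.1Q. Set MR = MC: 37 − 0.1Q = 9 + 0.04Q → Q_m = 200.
Price P_m = 37 − 0.05·200 = 27; MC(Q_m) = 9 + 0.04·200 = 17.
Competitive Q* = 311.1111, so ΔQ = 111.1111; wedge = 27 − 17 = 10.
Welfare loss = ½ × 111.1111 × 10 = 555.56.

555.56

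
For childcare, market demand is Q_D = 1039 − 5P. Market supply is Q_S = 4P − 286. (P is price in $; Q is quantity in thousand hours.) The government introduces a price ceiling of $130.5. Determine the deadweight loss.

In inverse form: demand P = 207.8 − 0.2Q, supply P = 71.5 + 0.25Q.
Competitive equilibrium: 207.8 − 0.2Q = 71.5 + 0.25Q → Q* = 302.8889, P* = 147.2222.
At the ceiling P = 130.5, quantity supplied = (130.5 − 71.5)/0.25 = 236.
Willingness to pay at Q' = 236: 207.8 − 0.2·236 = 160.6.
ΔQ = 302.8889 − 236 = 66.8889; wedge = 160.6 − 130.5 = 30.1.
Deadweight loss = ½ × 66.8889 × 30.1 = $1006.68 thousand.

$1006.68 thousand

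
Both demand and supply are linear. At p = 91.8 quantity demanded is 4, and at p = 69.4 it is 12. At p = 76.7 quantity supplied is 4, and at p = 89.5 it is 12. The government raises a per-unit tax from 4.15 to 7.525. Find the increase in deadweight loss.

4.48

Demand slope = (69.4 − 91.8)/(12 − 4) = −2.8, so p = 103 − 2.8q.
Supply slope = (89.5 − 76.7)/(12 − 4) = 1.6, so p = 70.3 + 1.6q.
Competitive equilibrium: 103 − 2.8q = 70.3 + 1.6q → q* = 7.4318, p* = 82.1909.
For a per-unit tax t: Δq = t/4.4, so DWL = ½·t·(t/4.4) = t²/8.8.
At t = 4.15: DWL = 1.957. At t = 7.525: DWL = 6.435.
Increase = 6.435 − 1.957 = 4.48.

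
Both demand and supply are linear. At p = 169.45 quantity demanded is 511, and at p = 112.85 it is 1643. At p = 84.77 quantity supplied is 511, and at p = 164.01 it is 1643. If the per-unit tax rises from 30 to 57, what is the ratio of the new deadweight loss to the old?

Demand slope = (112.85 − 169.45)/(1643 − 511) = −0.05, so p = 195 − 0.05q.
Supply slope = (164.01 − 84.77)/(1643 − 511) = 0.07, so p = 49 + 0.07q.
Competitive equilibrium: 195 − 0.05q = 49 + 0.07q → q* = 1216.6667, p* = 134.1667.
For a per-unit tax t: Δq = t/0.12, so DWL = ½·t·(t/0.12) = t²/0.24.
At t = 30: DWL = 3750. At t = 57: DWL = 13537.5.
Ratio = (57/30)² = 3.61.

3.61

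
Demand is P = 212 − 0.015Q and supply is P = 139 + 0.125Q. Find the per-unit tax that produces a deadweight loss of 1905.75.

23.1

Competitive equilibrium: 212 − 0.015Q = 139 + 0.125Q → Q* = 521.4286, P* = 204.1786.
A tax t gives ΔQ = t/0.14 and wedge t, so DWL = t²/0.28.
t²/0.28 = 1905.75 → t² = 533.61 → t = 23.1.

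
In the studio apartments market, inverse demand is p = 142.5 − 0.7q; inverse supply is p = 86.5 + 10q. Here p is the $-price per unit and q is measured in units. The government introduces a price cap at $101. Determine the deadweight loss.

Competitive equilibrium: 142.5 − 0.7q = 86.5 + 10q → q* = 5.2336, p* = 138.8364.
At the ceiling p = 101, quantity supplied = (101 − 86.5)/10 = 1.45.
Willingness to pay at q' = 1.45: 142.5 − 0.7·1.45 = 141.485.
Δq = 5.2336 − 1.45 = 3.7836; wedge = 141.485 − 101 = 40.485.
Welfare loss = ½ × 3.7836 × 40.485 = $76.59.

$76.59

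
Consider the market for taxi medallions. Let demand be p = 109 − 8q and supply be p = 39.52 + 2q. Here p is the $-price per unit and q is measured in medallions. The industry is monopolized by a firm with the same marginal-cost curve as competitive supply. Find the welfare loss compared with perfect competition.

Competitive equilibrium: 109 − 8q = 39.52 + 2q → q* = 6.948, p* = 53.416.
Marginal revenue: MR = 109 − 16q. Set MR = MC: 109 − 16q = 39.52 + 2q → q_m = 3.86.
Price p_m = 109 − 8·3.86 = 78.12; MC(q_m) = 39.52 + 2·3.86 = 47.24.
Competitive q* = 6.948, so Δq = 3.088; wedge = 78.12 − 47.24 = 30.88.
Welfare loss = ½ × 3.088 × 30.88 = $47.68.

$47.68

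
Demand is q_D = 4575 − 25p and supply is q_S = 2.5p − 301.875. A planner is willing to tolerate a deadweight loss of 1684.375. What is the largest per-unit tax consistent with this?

In inverse form: demand p = 183 − 0.04q, supply p = 120.75 + 0.4q.
Competitive equilibrium: 183 − 0.04q = 120.75 + 0.4q → q* = 141.4773, p* = 177.3409.
A tax t gives Δq = t/0.44 and wedge t, so DWL = t²/0.88.
t²/0.88 = 1684.375 → t² = 1482.25 → t = 38.5.

38.5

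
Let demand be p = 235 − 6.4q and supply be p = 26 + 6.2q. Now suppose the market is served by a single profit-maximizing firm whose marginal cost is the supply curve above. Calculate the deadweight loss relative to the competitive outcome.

Competitive equilibrium: 235 − 6.4q = 26 + 6.2q → q* = 16.5873, p* = 128.8413.
Marginal revenue: MR = 235 − 12.8q. Set MR = MC: 235 − 12.8q = 26 + 6.2q → q_m = 11.
Price p_m = 235 − 6.4·11 = 164.6; MC(q_m) = 26 + 6.2·11 = 94.2.
Competitive q* = 16.5873, so Δq = 5.5873; wedge = 164.6 − 94.2 = 70.4.
DWL = ½ × 5.5873 × 70.4 = 196.67.

196.67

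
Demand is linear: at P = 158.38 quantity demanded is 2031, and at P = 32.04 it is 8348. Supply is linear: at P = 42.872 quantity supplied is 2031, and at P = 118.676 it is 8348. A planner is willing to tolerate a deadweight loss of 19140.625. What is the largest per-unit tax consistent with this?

35

Demand slope = (32.04 − 158.38)/(8348 − 2031) = −0.02, so P = 199 − 0.02Q.
Supply slope = (118.676 − 42.872)/(8348 − 2031) = 0.012, so P = 18.5 + 0.012Q.
Competitive equilibrium: 199 − 0.02Q = 18.5 + 0.012Q → Q* = 5640.625, P* = 86.1875.
A tax t gives ΔQ = t/0.032 and wedge t, so DWL = t²/0.064.
t²/0.064 = 19140.625 → t² = 1225 → t = 35.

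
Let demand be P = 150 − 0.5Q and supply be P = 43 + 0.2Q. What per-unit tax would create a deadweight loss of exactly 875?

Competitive equilibrium: 150 − 0.5Q = 43 + 0.2Q → Q* = 152.8571, P* = 73.5714.
A tax t gives ΔQ = t/0.7 and wedge t, so DWL = t²/1.4.
t²/1.4 = 875 → t² = 1225 → t = 35.

35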